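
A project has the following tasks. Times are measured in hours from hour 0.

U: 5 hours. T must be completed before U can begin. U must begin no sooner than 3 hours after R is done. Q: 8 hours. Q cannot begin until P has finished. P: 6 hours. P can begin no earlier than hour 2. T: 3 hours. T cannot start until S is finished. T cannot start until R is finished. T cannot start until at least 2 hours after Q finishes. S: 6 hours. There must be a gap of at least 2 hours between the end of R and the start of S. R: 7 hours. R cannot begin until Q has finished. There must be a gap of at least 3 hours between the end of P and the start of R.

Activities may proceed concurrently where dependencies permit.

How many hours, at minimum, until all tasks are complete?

After its own release at hour 2, P can start at hour 2 and finishes at hour 8.
After P (finishes hour 8), Q can start at hour 8 and finishes at hour 16.
R needs all of Q (finishes hour 16); P (finishes hour 8, plus 3-hour gap → hour 11). That puts its earliest start at hour 16; it finishes at 16 + 7 = hour 23.
S waits on R (finishes hour 23, plus 2-hour gap → hour 25), so it starts at hour 25 and finishes at 25 + 6 = hour 31.
T has to wait for S (finishes hour 31); R (finishes hour 23); Q (finishes hour 16, plus 2-hour gap → hour 18). The latest of these is hour 31, so T runs hour 31 to 31 + 3 = hour 34.
U has to wait for T (finishes hour 34); R (finishes hour 23, plus 3-hour gap → hour 26). The latest of these is hour 34, so U runs hour 34 to 34 + 5 = hour 39.
All tasks are finished once the last one completes. Finish times: P at 8, Q at 16, R at 23, S at 31, T at 34, U at 39. The latest is hour 39.

39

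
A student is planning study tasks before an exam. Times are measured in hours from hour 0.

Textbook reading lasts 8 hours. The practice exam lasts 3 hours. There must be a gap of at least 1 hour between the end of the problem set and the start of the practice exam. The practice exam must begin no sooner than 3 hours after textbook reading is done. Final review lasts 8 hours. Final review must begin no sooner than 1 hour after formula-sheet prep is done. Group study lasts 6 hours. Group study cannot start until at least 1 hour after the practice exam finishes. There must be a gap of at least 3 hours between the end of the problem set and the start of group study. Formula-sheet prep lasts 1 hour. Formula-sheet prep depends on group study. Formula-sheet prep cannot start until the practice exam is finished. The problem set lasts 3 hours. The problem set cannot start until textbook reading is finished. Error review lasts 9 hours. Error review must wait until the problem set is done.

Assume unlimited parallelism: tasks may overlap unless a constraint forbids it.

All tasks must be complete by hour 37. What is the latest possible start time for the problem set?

13

Final review must finish by hour 37; it takes 8 hours, so it must start by 37 − 8 = hour 29.
Formula-sheet prep must finish before final review (must start by hour 29, minus 1-hour gap → hour 28). With a 1-hour duration, formula-sheet prep must start by 28 − 1 = hour 27.
Since formula-sheet prep (must start by hour 27) depends on it, group study must finish by hour 27. Backing off its 6-hour duration gives a latest start of hour 21.
For the practice exam: group study (must start by hour 21, minus 1-hour gap → hour 20); formula-sheet prep (must start by hour 27). The most restrictive is hour 20; with a 3-hour duration, the practice exam must start by hour 17.
To finish by hour 37, error review (duration 9) must start no later than hour 28.
For the problem set: the practice exam (must start by hour 17, minus 1-hour gap → hour 16); error review (must start by hour 28); group study (must start by hour 21, minus 3-hour gap → hour 18). The most restrictive is hour 16; with a 3-hour duration, the problem set must start by hour 13.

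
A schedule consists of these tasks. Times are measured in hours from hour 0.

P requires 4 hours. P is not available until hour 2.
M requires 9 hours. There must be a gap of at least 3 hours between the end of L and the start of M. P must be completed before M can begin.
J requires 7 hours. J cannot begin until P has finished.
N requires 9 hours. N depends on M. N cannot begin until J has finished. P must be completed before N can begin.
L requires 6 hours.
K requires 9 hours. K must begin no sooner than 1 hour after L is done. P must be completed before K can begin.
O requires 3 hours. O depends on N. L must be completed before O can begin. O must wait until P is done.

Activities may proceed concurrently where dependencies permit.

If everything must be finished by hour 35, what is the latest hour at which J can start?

Nothing follows O; the deadline of hour 35 is its only limit. It must start by 35 − 3 = hour 32.
Since O (must start by hour 32) depends on it, N must finish by hour 32. Backing off its 9-hour duration gives a latest start of hour 23.
J has to be done before N (must start by hour 23). That means finishing by hour 23, i.e. starting by 23 − 7 = hour 16.

16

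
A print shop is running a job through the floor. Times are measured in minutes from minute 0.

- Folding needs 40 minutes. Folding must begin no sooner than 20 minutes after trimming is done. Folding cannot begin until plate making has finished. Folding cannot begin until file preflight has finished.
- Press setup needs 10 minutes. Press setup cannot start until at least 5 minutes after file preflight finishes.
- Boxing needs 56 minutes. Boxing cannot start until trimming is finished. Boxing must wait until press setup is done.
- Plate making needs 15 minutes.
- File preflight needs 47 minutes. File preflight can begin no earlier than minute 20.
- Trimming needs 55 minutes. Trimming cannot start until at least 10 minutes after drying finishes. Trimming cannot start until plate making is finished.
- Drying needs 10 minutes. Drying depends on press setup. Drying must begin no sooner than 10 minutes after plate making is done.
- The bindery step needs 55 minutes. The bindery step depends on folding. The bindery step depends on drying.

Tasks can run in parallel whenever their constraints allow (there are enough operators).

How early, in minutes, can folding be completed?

Plate making can start immediately at minute 0; it finishes at minute 15.
File preflight waits on its own release at minute 20, so it starts at minute 20 and finishes at 20 + 47 = minute 67.
After file preflight (finishes minute 67, plus 5-minute gap → minute 72), press setup can start at minute 72 and finishes at minute 82.
Drying has to wait for press setup (finishes minute 82); plate making (finishes minute 15, plus 10-minute gap → minute 25). The latest of these is minute 82, so drying runs minute 82 to 82 + 10 = minute 92.
Trimming cannot start until drying (finishes minute 92, plus 10-minute gap → minute 102); plate making (finishes minute 15). The controlling bound is minute 102, so trimming finishes at 102 + 55 = minute 157.
Folding cannot start until trimming (finishes minute 157, plus 20-minute gap → minute 177); plate making (finishes minute 15); file preflight (finishes minute 67). The controlling bound is minute 177, so folding finishes at 177 + 40 = minute 217.

217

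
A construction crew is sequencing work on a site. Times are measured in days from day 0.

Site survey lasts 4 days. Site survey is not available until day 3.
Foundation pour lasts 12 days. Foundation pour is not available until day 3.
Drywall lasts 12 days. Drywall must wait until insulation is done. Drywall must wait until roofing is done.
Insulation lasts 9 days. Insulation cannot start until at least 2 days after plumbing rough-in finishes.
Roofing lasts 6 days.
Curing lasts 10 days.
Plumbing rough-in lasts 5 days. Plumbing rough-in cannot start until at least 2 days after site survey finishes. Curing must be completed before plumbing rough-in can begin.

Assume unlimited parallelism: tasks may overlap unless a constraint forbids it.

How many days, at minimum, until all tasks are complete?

Roofing can start immediately at day 0; it finishes at day 6.
Nothing blocks curing, so it runs from day 0 to day 10.
After its own release at day 3, foundation pour can start at day 3 and finishes at day 15.
After its own release at day 3, site survey can start at day 3 and finishes at day 7.
Plumbing rough-in needs all of site survey (finishes day 7, plus 2-day gap → day 9); curing (finishes day 10). That puts its earliest start at day 10; it finishes at 10 + 5 = day 15.
Insulation waits on plumbing rough-in (finishes day 15, plus 2-day gap → day 17), so it starts at day 17 and finishes at 17 + 9 = day 26.
Drywall has to wait for insulation (finishes day 26); roofing (finishes day 6). The latest of these is day 26, so drywall runs day 26 to 26 + 12 = day 38.
All tasks are finished once the last one completes. Finish times: Site survey at 7, Foundation pour at 15, Curing at 10, Roofing at 6, Plumbing rough-in at 15, Insulation at 26, Drywall at 38. The latest is day 38.

38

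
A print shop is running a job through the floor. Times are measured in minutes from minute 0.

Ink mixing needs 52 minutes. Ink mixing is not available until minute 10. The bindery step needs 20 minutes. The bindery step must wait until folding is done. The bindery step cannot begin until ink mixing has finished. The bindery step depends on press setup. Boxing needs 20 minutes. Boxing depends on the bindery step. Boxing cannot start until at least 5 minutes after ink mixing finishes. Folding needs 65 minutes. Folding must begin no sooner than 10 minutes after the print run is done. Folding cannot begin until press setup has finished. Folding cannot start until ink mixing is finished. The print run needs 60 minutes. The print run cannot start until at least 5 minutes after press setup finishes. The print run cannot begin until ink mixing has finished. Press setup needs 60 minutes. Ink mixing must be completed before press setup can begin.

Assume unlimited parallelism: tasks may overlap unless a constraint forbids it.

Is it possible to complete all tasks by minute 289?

No

Ink mixing cannot begin until its own release at minute 10. It runs from minute 10 to 10 + 52 = minute 62.
Press setup waits on ink mixing (finishes minute 62), so it starts at minute 62 and finishes at 62 + 60 = minute 122.
For the print run: press setup (finishes minute 122, plus 5-minute gap → minute 127); ink mixing (finishes minute 62). Taking the maximum gives a start of minute 127, and it finishes at 127 + 60 = minute 187.
For folding: the print run (finishes minute 187, plus 10-minute gap → minute 197); press setup (finishes minute 122); ink mixing (finishes minute 62). Taking the maximum gives a start of minute 197, and it finishes at 197 + 65 = minute 262.
The bindery step cannot start until folding (finishes minute 262); ink mixing (finishes minute 62); press setup (finishes minute 122). The controlling bound is minute 262, so the bindery step finishes at 262 + 20 = minute 282.
Boxing cannot start until the bindery step (finishes minute 282); ink mixing (finishes minute 62, plus 5-minute gap → minute 67). The controlling bound is minute 282, so boxing finishes at 282 + 20 = minute 302.
The earliest everything can be done is minute 302, which is after the deadline of 289, so it is not possible.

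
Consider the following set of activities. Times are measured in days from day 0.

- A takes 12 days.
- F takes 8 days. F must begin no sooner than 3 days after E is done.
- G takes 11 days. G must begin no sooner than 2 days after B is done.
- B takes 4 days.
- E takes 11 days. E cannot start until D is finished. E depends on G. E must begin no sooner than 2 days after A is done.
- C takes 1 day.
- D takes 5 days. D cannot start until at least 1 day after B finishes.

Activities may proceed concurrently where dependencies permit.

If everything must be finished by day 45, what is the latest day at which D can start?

18

Nothing follows F; the deadline of day 45 is its only limit. It must start by 45 − 8 = day 37.
E must finish before F (must start by day 37, minus 3-day gap → day 34). With an 11-day duration, E must start by 34 − 11 = day 23.
D feeds into E (must start by day 23); so D must finish by day 23 and therefore start by day 18.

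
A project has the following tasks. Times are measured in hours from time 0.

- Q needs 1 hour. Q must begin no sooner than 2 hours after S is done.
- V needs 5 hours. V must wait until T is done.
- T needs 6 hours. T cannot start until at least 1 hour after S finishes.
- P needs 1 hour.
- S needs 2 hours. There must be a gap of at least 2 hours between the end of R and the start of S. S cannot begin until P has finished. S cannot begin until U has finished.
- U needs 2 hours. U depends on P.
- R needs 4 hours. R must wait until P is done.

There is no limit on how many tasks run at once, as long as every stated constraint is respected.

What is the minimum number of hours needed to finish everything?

21

Nothing blocks P, so it runs from hour 0 to hour 1.
After P (finishes hour 1), U can start at hour 1 and finishes at hour 3.
After P (finishes hour 1), R can start at hour 1 and finishes at hour 5.
S needs all of R (finishes hour 5, plus 2-hour gap → hour 7); P (finishes hour 1); U (finishes hour 3). That puts its earliest start at hour 7; it finishes at 7 + 2 = hour 9.
After S (finishes hour 9, plus 1-hour gap → hour 10), T can start at hour 10 and finishes at hour 16.
After T (finishes hour 16), V can start at hour 16 and finishes at hour 21.
Q waits on S (finishes hour 9, plus 2-hour gap → hour 11), so it starts at hour 11 and finishes at 11 + 1 = hour 12.
All tasks are finished once the last one completes. Finish times: P at 1, Q at 12, R at 5, S at 9, T at 16, U at 3, V at 21. The latest is hour 21.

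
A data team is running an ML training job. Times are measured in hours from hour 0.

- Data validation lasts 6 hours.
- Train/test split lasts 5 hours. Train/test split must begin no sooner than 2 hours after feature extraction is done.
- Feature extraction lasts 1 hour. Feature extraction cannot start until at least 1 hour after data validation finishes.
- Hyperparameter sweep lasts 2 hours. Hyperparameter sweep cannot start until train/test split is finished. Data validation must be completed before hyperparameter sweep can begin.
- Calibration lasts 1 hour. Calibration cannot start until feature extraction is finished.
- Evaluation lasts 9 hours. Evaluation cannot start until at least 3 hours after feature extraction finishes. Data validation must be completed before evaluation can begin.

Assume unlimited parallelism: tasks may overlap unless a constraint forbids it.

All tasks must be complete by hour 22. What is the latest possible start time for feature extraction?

9

Hyperparameter sweep must finish by hour 22; it takes 2 hours, so it must start by 22 − 2 = hour 20.
Train/test split must finish before hyperparameter sweep (must start by hour 20). With a 5-hour duration, train/test split must start by 20 − 5 = hour 15.
To finish by hour 22, evaluation (duration 9) must start no later than hour 13.
Calibration has no dependents, so it just needs to finish by hour 22. Starting by 22 − 1 = hour 21 achieves that.
Feature extraction feeds train/test split (must start by hour 15, minus 2-hour gap → hour 13); evaluation (must start by hour 13, minus 3-hour gap → hour 10); calibration (must start by hour 21). Taking the minimum, feature extraction must finish by hour 10 and start by 10 − 1 = hour 9.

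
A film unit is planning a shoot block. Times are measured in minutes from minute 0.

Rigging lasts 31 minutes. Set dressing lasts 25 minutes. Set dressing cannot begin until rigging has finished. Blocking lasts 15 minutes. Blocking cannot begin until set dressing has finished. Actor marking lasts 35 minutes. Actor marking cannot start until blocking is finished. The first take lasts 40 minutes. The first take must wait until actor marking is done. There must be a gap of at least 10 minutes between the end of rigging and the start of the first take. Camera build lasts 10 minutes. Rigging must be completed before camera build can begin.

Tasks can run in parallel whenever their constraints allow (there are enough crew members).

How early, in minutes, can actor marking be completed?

106

Nothing blocks rigging, so it runs from minute 0 to minute 31.
After rigging (finishes minute 31), set dressing can start at minute 31 and finishes at minute 56.
After set dressing (finishes minute 56), blocking can start at minute 56 and finishes at minute 71.
Actor marking cannot begin until blocking (finishes minute 71). It runs from minute 71 to 71 + 35 = minute 106.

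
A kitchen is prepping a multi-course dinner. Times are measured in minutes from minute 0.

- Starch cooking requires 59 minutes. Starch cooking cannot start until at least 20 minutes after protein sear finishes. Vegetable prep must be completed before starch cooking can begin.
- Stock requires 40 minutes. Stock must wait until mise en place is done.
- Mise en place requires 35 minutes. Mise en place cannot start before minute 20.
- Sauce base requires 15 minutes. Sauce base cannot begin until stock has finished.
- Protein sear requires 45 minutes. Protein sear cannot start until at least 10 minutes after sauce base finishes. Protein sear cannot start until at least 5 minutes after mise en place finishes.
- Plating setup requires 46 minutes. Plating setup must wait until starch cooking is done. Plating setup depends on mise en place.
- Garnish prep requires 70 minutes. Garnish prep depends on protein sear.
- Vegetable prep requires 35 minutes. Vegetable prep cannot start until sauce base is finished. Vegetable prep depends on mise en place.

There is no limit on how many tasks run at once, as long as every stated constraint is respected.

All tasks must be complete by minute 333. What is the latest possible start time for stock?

Nothing follows plating setup; the deadline of minute 333 is its only limit. It must start by 333 − 46 = minute 287.
Starch cooking feeds into plating setup (must start by minute 287); so starch cooking must finish by minute 287 and therefore start by minute 228.
To finish by minute 333, garnish prep (duration 70) must start no later than minute 263.
For protein sear: starch cooking (must start by minute 228, minus 20-minute gap → minute 208); garnish prep (must start by minute 263). The most restrictive is minute 208; with a 45-minute duration, protein sear must start by minute 163.
Vegetable prep feeds into starch cooking (must start by minute 228); so vegetable prep must finish by minute 228 and therefore start by minute 193.
Sauce base feeds protein sear (must start by minute 163, minus 10-minute gap → minute 153); vegetable prep (must start by minute 193). Taking the minimum, sauce base must finish by minute 153 and start by 153 − 15 = minute 138.
Stock feeds into sauce base (must start by minute 138); so stock must finish by minute 138 and therefore start by minute 98.

98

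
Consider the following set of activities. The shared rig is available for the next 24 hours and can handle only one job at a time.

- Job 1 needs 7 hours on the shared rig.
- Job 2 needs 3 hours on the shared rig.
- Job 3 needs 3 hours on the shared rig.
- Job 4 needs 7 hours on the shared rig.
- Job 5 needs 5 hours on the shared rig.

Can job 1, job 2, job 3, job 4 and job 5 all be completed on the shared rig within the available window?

No

Running back to back, the jobs need 7 + 3 + 3 + 7 + 5 = 25 hours on the shared rig.
Since 25 > 24, they cannot all fit.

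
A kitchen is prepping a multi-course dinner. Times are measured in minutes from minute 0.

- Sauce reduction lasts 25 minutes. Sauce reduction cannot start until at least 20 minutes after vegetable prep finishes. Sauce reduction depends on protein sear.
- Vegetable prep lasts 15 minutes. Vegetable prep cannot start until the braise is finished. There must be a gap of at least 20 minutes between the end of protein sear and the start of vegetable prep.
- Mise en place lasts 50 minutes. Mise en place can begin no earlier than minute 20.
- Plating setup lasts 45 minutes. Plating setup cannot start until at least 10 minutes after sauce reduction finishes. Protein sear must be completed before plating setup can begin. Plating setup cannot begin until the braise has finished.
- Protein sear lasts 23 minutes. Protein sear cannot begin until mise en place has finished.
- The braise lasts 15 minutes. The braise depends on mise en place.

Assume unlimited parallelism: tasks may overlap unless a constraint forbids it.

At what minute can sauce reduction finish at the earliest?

Mise en place cannot begin until its own release at minute 20. It runs from minute 20 to 20 + 50 = minute 70.
Protein sear waits on mise en place (finishes minute 70), so it starts at minute 70 and finishes at 70 + 23 = minute 93.
The braise cannot begin until mise en place (finishes minute 70). It runs from minute 70 to 70 + 15 = minute 85.
Vegetable prep needs all of the braise (finishes minute 85); protein sear (finishes minute 93, plus 20-minute gap → minute 113). That puts its earliest start at minute 113; it finishes at 113 + 15 = minute 128.
Sauce reduction cannot start until vegetable prep (finishes minute 128, plus 20-minute gap → minute 148); protein sear (finishes minute 93). The controlling bound is minute 148, so sauce reduction finishes at 148 + 25 = minute 173.

173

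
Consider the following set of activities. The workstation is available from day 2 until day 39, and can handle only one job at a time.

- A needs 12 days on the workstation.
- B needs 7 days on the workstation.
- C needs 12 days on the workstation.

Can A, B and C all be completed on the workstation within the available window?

Yes

The workstation window is 39 − 2 = 37 days.
Running back to back, the jobs need 12 + 7 + 12 = 31 days on the workstation.
Since 31 ≤ 37, they fit within the window.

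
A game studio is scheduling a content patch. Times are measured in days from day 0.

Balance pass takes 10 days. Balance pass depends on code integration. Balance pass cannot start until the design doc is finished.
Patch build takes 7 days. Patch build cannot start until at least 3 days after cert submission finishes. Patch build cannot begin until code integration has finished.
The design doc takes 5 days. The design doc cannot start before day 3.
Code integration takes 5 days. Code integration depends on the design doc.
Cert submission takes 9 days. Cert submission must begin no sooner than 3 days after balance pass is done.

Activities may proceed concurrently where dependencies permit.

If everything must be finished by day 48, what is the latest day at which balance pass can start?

16

Patch build has no dependents, so it just needs to finish by day 48. Starting by 48 − 7 = day 41 achieves that.
Cert submission has to be done before patch build (must start by day 41, minus 3-day gap → day 38). That means finishing by day 38, i.e. starting by 38 − 9 = day 29.
Balance pass must finish before cert submission (must start by day 29, minus 3-day gap → day 26). With a 10-day duration, balance pass must start by 26 − 10 = day 16.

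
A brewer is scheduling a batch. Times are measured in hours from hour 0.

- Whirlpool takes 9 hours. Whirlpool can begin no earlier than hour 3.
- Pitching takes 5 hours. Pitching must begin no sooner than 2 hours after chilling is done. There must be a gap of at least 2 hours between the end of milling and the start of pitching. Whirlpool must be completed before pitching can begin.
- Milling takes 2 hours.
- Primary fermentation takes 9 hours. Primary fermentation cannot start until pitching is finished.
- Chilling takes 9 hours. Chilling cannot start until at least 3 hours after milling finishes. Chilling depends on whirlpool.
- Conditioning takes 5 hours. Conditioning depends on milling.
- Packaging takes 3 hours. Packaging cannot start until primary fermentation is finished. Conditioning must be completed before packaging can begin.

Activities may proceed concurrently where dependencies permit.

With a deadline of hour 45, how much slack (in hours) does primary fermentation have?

Whirlpool waits on its own release at hour 3, so it starts at hour 3 and finishes at 3 + 9 = hour 12.
Milling has no prerequisites, so it starts at hour 0 and finishes at hour 2.
For chilling: milling (finishes hour 2, plus 3-hour gap → hour 5); whirlpool (finishes hour 12). Taking the maximum gives a start of hour 12, and it finishes at 12 + 9 = hour 21.
For pitching: chilling (finishes hour 21, plus 2-hour gap → hour 23); milling (finishes hour 2, plus 2-hour gap → hour 4); whirlpool (finishes hour 12). Taking the maximum gives a start of hour 23, and it finishes at 23 + 5 = hour 28.
After pitching (finishes hour 28), primary fermentation can start at hour 28 and finishes at hour 37.

Working backward from the deadline:
Nothing follows packaging; the deadline of hour 45 is its only limit. It must start by 45 − 3 = hour 42.
Primary fermentation feeds into packaging (must start by hour 42); so primary fermentation must finish by hour 42 and therefore start by hour 33.
So primary fermentation can start as early as hour 28 and as late as hour 33, giving 33 − 28 = 5 hours of slack.

5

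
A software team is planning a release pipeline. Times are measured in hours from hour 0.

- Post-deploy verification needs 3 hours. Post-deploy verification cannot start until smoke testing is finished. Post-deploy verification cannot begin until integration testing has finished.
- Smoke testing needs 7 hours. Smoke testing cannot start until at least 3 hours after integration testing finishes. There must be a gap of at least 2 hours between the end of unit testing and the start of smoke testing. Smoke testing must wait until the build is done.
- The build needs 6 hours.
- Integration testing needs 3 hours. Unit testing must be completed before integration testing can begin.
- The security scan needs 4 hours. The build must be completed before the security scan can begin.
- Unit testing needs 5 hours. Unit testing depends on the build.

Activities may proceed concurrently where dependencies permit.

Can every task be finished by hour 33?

The build can start immediately at hour 0; it finishes at hour 6.
After the build (finishes hour 6), the security scan can start at hour 6 and finishes at hour 10.
Unit testing waits on the build (finishes hour 6), so it starts at hour 6 and finishes at 6 + 5 = hour 11.
After unit testing (finishes hour 11), integration testing can start at hour 11 and finishes at hour 14.
Smoke testing needs all of integration testing (finishes hour 14, plus 3-hour gap → hour 17); unit testing (finishes hour 11, plus 2-hour gap → hour 13); the build (finishes hour 6). That puts its earliest start at hour 17; it finishes at 17 + 7 = hour 24.
Post-deploy verification needs all of smoke testing (finishes hour 24); integration testing (finishes hour 14). That puts its earliest start at hour 24; it finishes at 24 + 3 = hour 27.
Every task is finished by hour 27, which is no later than the deadline of 33, so the schedule is feasible.

Yes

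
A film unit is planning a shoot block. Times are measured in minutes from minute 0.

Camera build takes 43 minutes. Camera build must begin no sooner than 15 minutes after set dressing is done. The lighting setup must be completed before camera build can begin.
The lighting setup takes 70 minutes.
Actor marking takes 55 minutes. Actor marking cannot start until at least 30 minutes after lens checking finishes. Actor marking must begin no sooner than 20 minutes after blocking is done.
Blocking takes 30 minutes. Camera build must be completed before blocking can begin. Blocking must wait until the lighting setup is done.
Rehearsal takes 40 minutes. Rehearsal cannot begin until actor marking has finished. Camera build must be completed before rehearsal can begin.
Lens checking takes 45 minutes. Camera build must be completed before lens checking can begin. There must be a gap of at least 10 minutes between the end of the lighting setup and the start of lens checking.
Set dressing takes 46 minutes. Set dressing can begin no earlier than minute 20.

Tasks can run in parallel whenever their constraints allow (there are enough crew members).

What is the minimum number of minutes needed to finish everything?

294

Nothing blocks the lighting setup, so it runs from minute 0 to minute 70.
After its own release at minute 20, set dressing can start at minute 20 and finishes at minute 66.
Camera build has to wait for set dressing (finishes minute 66, plus 15-minute gap → minute 81); the lighting setup (finishes minute 70). The latest of these is minute 81, so camera build runs minute 81 to 81 + 43 = minute 124.
Blocking needs all of camera build (finishes minute 124); the lighting setup (finishes minute 70). That puts its earliest start at minute 124; it finishes at 124 + 30 = minute 154.
For lens checking: camera build (finishes minute 124); the lighting setup (finishes minute 70, plus 10-minute gap → minute 80). Taking the maximum gives a start of minute 124, and it finishes at 124 + 45 = minute 169.
Actor marking cannot start until lens checking (finishes minute 169, plus 30-minute gap → minute 199); blocking (finishes minute 154, plus 20-minute gap → minute 174). The controlling bound is minute 199, so actor marking finishes at 199 + 55 = minute 254.
Rehearsal needs all of actor marking (finishes minute 254); camera build (finishes minute 124). That puts its earliest start at minute 254; it finishes at 254 + 40 = minute 294.
All tasks are finished once the last one completes. Finish times: Set dressing at 66, The lighting setup at 70, Camera build at 124, Lens checking at 169, Blocking at 154, Actor marking at 254, Rehearsal at 294. The latest is minute 294.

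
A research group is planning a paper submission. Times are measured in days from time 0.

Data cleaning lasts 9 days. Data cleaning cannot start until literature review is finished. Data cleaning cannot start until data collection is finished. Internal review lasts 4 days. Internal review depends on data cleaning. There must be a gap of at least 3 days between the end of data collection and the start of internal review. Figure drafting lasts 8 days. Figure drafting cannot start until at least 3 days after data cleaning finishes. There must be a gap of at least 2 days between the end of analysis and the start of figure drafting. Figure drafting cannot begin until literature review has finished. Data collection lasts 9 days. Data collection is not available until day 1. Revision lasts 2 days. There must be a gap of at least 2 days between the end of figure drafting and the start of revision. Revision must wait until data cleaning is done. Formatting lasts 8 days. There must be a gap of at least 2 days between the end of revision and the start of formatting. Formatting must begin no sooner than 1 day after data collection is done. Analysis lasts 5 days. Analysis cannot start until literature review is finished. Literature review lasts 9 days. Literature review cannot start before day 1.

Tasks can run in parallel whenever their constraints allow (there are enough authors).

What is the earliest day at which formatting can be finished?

Data collection waits on its own release at day 1, so it starts at day 1 and finishes at 1 + 9 = day 10.
Literature review waits on its own release at day 1, so it starts at day 1 and finishes at 1 + 9 = day 10.
Analysis cannot begin until literature review (finishes day 10). It runs from day 10 to 10 + 5 = day 15.
Data cleaning cannot start until literature review (finishes day 10); data collection (finishes day 10). The controlling bound is day 10, so data cleaning finishes at 10 + 9 = day 19.
Figure drafting has to wait for data cleaning (finishes day 19, plus 3-day gap → day 22); analysis (finishes day 15, plus 2-day gap → day 17); literature review (finishes day 10). The latest of these is day 22, so figure drafting runs day 22 to 22 + 8 = day 30.
Revision has to wait for figure drafting (finishes day 30, plus 2-day gap → day 32); data cleaning (finishes day 19). The latest of these is day 32, so revision runs day 32 to 32 + 2 = day 34.
For formatting: revision (finishes day 34, plus 2-day gap → day 36); data collection (finishes day 10, plus 1-day gap → day 11). Taking the maximum gives a start of day 36, and it finishes at 36 + 8 = day 44.

44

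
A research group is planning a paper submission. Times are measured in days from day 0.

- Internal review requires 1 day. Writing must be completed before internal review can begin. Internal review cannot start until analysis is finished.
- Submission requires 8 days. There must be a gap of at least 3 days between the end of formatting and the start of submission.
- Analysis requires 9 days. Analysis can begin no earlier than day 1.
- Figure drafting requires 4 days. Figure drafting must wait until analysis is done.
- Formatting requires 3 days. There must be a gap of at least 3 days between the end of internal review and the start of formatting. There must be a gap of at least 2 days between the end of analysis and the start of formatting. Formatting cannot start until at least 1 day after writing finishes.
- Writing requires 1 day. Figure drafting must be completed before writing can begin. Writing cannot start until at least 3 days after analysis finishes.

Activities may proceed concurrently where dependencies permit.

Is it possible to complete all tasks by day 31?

No

After its own release at day 1, analysis can start at day 1 and finishes at day 10.
Figure drafting waits on analysis (finishes day 10), so it starts at day 10 and finishes at 10 + 4 = day 14.
Writing cannot start until figure drafting (finishes day 14); analysis (finishes day 10, plus 3-day gap → day 13). The controlling bound is day 14, so writing finishes at 14 + 1 = day 15.
For internal review: writing (finishes day 15); analysis (finishes day 10). Taking the maximum gives a start of day 15, and it finishes at 15 + 1 = day 16.
For formatting: internal review (finishes day 16, plus 3-day gap → day 19); analysis (finishes day 10, plus 2-day gap → day 12); writing (finishes day 15, plus 1-day gap → day 16). Taking the maximum gives a start of day 19, and it finishes at 19 + 3 = day 22.
Submission waits on formatting (finishes day 22, plus 3-day gap → day 25), so it starts at day 25 and finishes at 25 + 8 = day 33.
The earliest everything can be done is day 33, which is after the deadline of 31, so it is not possible.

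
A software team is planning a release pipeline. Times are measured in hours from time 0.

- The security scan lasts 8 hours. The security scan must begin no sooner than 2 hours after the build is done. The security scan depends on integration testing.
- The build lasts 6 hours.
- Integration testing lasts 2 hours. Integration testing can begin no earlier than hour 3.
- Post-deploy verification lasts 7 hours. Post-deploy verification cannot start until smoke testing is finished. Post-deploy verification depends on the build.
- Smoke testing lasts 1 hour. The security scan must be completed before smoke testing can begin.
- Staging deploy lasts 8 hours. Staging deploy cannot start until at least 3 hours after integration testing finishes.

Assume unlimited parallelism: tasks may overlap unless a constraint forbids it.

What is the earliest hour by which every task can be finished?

Integration testing cannot begin until its own release at hour 3. It runs from hour 3 to 3 + 2 = hour 5.
Staging deploy waits on integration testing (finishes hour 5, plus 3-hour gap → hour 8), so it starts at hour 8 and finishes at 8 + 8 = hour 16.
The build can start immediately at hour 0; it finishes at hour 6.
For the security scan: the build (finishes hour 6, plus 2-hour gap → hour 8); integration testing (finishes hour 5). Taking the maximum gives a start of hour 8, and it finishes at 8 + 8 = hour 16.
Smoke testing waits on the security scan (finishes hour 16), so it starts at hour 16 and finishes at 16 + 1 = hour 17.
Post-deploy verification has to wait for smoke testing (finishes hour 17); the build (finishes hour 6). The latest of these is hour 17, so post-deploy verification runs hour 17 to 17 + 7 = hour 24.
All tasks are finished once the last one completes. Finish times: The build at 6, Integration testing at 5, The security scan at 16, Staging deploy at 16, Smoke testing at 17, Post-deploy verification at 24. The latest is hour 24.

24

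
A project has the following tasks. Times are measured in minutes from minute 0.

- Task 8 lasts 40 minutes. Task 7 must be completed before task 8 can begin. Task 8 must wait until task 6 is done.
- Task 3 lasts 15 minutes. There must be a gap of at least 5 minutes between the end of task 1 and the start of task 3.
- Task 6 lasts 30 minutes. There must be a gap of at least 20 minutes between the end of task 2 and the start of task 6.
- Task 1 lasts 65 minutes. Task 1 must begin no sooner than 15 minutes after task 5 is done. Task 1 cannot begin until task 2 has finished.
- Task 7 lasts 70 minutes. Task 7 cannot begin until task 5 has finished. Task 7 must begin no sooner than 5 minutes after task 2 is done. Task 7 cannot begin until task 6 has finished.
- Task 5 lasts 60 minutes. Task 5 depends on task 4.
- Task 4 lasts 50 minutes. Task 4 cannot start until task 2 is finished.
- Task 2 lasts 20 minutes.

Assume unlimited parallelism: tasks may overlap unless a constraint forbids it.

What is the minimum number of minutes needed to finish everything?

Task 2 has no prerequisites, so it starts at minute 0 and finishes at minute 20.
Task 6 cannot begin until task 2 (finishes minute 20, plus 20-minute gap → minute 40). It runs from minute 40 to 40 + 30 = minute 70.
Task 4 cannot begin until task 2 (finishes minute 20). It runs from minute 20 to 20 + 50 = minute 70.
Task 5 cannot begin until task 4 (finishes minute 70). It runs from minute 70 to 70 + 60 = minute 130.
Task 7 has to wait for task 5 (finishes minute 130); task 2 (finishes minute 20, plus 5-minute gap → minute 25); task 6 (finishes minute 70). The latest of these is minute 130, so task 7 runs minute 130 to 130 + 70 = minute 200.
For task 8: task 7 (finishes minute 200); task 6 (finishes minute 70). Taking the maximum gives a start of minute 200, and it finishes at 200 + 40 = minute 240.
Task 1 has to wait for task 5 (finishes minute 130, plus 15-minute gap → minute 145); task 2 (finishes minute 20). The latest of these is minute 145, so task 1 runs minute 145 to 145 + 65 = minute 210.
Task 3 cannot begin until task 1 (finishes minute 210, plus 5-minute gap → minute 215). It runs from minute 215 to 215 + 15 = minute 230.
All tasks are finished once the last one completes. Finish times: Task 1 at 210, Task 2 at 20, Task 3 at 230, Task 4 at 70, Task 5 at 130, Task 6 at 70, Task 7 at 200, Task 8 at 240. The latest is minute 240.

240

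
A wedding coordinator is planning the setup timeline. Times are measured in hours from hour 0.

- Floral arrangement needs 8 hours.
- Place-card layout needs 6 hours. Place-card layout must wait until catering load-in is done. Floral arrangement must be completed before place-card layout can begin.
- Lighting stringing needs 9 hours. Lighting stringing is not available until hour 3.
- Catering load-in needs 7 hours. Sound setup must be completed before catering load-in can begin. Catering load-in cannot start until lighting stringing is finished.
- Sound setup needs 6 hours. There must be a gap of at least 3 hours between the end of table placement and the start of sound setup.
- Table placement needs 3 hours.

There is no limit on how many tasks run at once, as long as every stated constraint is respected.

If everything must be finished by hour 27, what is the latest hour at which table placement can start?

2

Place-card layout has no dependents, so it just needs to finish by hour 27. Starting by 27 − 6 = hour 21 achieves that.
Catering load-in must finish before place-card layout (must start by hour 21). With a 7-hour duration, catering load-in must start by 21 − 7 = hour 14.
Since catering load-in (must start by hour 14) depends on it, sound setup must finish by hour 14. Backing off its 6-hour duration gives a latest start of hour 8.
Table placement feeds into sound setup (must start by hour 8, minus 3-hour gap → hour 5); so table placement must finish by hour 5 and therefore start by hour 2.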